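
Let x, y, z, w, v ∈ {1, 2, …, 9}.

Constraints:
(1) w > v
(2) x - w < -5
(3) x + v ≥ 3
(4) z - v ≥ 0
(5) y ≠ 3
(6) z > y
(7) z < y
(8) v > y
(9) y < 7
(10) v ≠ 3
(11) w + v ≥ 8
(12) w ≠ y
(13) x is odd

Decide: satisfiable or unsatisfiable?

Unsatisfiable

Constraints 4, 7, and 8 give v ≤ z, z < y, y < v. Chaining: v ≤ z < y < v, which forces v < v — impossible.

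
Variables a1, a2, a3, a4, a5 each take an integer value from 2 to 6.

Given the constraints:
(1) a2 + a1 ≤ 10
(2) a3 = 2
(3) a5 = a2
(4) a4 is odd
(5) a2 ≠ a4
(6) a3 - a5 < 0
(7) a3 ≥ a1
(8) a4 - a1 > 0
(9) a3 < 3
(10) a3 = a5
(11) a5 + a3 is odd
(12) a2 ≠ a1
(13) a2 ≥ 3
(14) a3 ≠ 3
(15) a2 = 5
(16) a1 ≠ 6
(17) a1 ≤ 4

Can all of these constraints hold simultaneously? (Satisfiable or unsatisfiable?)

Unsatisfiable

Constraint 2 fixes a3 = 2 and constraint 15 fixes a2 = 5. Constraints 3 and 10 give a3 = a5 = a2, so a3 = a2. But 2 ≠ 5 — contradiction.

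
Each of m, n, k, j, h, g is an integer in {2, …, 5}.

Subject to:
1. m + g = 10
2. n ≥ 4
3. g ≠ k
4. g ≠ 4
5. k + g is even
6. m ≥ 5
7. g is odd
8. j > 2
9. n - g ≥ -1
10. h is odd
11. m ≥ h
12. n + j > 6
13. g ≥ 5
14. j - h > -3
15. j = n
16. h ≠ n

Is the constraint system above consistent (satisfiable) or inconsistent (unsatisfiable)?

Setting (m, n, k, j, h, g) = (5, 4, 3, 4, 5, 5) satisfies everything: constraint 1: m + g = 10; constraint 9: n - g = -1, and the others follow.

Satisfiable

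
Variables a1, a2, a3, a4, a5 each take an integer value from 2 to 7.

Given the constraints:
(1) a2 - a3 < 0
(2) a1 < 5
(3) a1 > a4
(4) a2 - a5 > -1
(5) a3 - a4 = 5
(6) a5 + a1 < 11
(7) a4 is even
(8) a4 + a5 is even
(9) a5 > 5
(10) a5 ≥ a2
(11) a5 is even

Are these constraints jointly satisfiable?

Satisfiable

Setting (a1, a2, a3, a4, a5) = (4, 6, 7, 2, 6) satisfies everything: constraint 1: a2 - a3 = -1; constraint 4: a2 - a5 = 0; constraint 5: a3 - a4 = 5, and the others follow.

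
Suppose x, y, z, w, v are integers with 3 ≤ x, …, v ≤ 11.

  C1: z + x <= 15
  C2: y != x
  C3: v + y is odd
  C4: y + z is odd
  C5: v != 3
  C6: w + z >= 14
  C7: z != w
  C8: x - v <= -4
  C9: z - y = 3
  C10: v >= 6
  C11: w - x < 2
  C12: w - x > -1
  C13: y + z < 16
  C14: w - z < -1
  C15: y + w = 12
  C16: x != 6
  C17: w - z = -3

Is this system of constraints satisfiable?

Satisfiable

Take x = 5, y = 6, z = 9, w = 6, v = 9. Then constraint 1: z + x = 14; constraint 6: w + z = 15, and every other listed constraint is also met.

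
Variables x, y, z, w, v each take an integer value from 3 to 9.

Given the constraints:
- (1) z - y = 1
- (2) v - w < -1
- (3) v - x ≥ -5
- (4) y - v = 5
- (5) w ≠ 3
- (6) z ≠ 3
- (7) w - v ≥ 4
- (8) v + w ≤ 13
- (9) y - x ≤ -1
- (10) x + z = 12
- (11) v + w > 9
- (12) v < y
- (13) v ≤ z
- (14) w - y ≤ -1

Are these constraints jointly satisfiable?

Unsatisfiable

Constraints 3, 7, 9, and 14 give w − v ≥ 4, v − x ≥ -5, x − y ≥ 1, y − w ≥ 1.
Adding all 4 inequalities: the left sides telescope to 0, and the right sides sum to 4 + (-5) + 1 + 1 = 1. So 0 ≥ 1, which is false.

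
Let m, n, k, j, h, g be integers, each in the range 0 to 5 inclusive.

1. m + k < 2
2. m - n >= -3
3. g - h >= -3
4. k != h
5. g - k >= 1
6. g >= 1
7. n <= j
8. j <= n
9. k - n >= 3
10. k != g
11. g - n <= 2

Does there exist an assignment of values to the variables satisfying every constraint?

Unsatisfiable

Constraints 5, 9, and 11 give n − g ≥ -2, g − k ≥ 1, k − n ≥ 3.
Adding all 3 inequalities: the left sides telescope to 0, and the right sides sum to (-2) + 1 + 3 = 2. So 0 ≥ 2, which is false.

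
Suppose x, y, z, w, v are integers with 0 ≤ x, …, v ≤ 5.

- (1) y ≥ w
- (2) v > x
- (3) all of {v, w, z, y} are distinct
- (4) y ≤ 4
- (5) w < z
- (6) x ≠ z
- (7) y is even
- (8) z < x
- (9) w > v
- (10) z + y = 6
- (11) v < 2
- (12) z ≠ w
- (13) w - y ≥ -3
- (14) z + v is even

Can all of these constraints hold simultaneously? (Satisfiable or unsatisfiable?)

Unsatisfiable

Constraints 2, 5, 8, and 9 give v < w, w < z, z < x, x < v. Chaining: v < w < z < x < v, which forces v < v — impossible.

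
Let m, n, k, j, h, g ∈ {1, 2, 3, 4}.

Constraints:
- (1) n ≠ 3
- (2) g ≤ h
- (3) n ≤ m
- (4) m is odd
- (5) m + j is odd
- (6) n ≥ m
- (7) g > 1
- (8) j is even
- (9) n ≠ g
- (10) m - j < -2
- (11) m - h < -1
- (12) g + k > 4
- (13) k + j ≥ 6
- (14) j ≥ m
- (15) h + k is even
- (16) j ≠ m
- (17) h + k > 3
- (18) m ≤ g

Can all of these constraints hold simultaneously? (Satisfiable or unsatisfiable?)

Satisfiable

One satisfying assignment is m = 1, n = 1, k = 2, j = 4, h = 4, g = 4.
For the less obvious constraints — constraint 10: m - j = -3; constraint 11: m - h = -3; constraint 12: g + k = 6 — and the others hold by inspection.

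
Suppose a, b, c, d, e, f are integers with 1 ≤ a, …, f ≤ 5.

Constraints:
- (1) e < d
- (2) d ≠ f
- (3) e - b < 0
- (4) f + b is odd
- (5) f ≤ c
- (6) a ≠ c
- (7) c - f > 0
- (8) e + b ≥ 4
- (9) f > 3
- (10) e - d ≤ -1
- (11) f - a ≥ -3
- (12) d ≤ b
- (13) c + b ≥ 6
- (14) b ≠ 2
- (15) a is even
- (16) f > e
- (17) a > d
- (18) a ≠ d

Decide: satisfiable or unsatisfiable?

Satisfiable

Try a = 4, b = 3, c = 5, d = 3, e = 1, f = 4.
Check constraint 3: e - b = -2; constraint 7: c - f = 1; constraint 8: e + b = 4. The remaining constraints are straightforward to verify.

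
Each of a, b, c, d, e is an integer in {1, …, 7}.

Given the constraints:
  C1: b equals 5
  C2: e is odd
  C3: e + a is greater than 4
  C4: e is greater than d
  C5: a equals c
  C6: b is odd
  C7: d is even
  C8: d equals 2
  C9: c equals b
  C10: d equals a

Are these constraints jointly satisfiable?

Unsatisfiable

Constraint 8 fixes d = 2 and constraint 1 fixes b = 5. Constraints 5, 9, and 10 give d = a = c = b, so d = b. But 2 ≠ 5 — contradiction.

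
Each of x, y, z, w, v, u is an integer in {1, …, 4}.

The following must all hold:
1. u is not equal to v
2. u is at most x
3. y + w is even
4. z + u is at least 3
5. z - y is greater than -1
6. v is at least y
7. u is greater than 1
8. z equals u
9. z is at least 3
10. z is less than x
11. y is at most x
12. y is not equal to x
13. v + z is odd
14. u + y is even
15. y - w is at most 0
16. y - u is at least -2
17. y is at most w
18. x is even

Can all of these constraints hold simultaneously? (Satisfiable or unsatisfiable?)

Satisfiable

Setting (x, y, z, w, v, u) = (4, 1, 3, 3, 4, 3) satisfies everything: constraint 4: z + u = 6; constraint 5: z - y = 2, and the others follow.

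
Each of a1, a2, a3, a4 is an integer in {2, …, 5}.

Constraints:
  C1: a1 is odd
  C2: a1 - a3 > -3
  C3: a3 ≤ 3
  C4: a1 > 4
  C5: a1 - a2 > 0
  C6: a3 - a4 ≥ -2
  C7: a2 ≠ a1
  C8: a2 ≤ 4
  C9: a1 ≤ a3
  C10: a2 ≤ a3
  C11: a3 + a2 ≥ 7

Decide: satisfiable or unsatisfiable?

From constraint 4: a1 ≥ 5. From constraints 3 and 9: a1 ≤ a3 and a3 ≤ 3, so a1 ≤ 3. But 3 < 5, so no value of a1 works.

Unsatisfiable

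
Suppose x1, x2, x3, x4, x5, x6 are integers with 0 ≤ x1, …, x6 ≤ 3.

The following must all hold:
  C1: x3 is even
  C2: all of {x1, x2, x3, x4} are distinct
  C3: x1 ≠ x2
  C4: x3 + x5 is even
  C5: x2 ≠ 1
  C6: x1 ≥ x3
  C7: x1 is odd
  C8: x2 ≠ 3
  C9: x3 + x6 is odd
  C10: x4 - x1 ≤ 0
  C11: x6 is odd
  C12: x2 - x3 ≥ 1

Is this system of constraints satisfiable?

Satisfiable

Take x1 = 3, x2 = 2, x3 = 0, x4 = 1, x5 = 0, x6 = 3. Then constraint 10: x4 - x1 = -2; constraint 12: x2 - x3 = 2, and every other listed constraint is also met.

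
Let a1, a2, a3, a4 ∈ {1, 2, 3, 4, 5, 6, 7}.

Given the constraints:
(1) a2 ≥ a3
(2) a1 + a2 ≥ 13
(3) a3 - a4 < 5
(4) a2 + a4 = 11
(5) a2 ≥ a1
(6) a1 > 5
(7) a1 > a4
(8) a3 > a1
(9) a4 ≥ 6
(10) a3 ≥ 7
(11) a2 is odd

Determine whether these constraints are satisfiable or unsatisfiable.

From constraints 1 and 10: a2 ≥ a3 ≥ 7. From constraint 9: a4 ≥ 6. Hence a2 + a4 ≥ 13. But constraint 4 requires a2 + a4 = 11, and 11 < 13. Contradiction.

Unsatisfiable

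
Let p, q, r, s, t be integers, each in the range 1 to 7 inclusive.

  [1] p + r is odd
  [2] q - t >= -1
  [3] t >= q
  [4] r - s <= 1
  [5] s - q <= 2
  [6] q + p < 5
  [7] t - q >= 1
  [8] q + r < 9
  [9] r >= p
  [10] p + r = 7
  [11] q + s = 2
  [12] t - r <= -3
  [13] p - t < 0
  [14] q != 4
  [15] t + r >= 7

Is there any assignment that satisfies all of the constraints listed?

Unsatisfiable

Constraints 4, 5, 7, and 12 give t − q ≥ 1, q − s ≥ -2, s − r ≥ -1, r − t ≥ 3.
Adding all 4 inequalities: the left sides telescope to 0, and the right sides sum to 1 + (-2) + (-1) + 3 = 1. So 0 ≥ 1, which is false.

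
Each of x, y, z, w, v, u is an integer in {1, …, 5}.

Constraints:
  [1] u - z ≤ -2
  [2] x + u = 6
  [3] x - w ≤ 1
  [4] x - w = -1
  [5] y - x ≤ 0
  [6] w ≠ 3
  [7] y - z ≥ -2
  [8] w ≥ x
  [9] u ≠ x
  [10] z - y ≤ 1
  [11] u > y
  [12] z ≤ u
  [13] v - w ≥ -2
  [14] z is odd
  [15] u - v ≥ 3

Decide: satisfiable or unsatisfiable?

Constraints 1, 3, 5, 10, 13, and 15 give x − y ≥ 0, y − z ≥ -1, z − u ≥ 2, u − v ≥ 3, v − w ≥ -2, w − x ≥ -1.
Adding all 6 inequalities: the left sides telescope to 0, and the right sides sum to 0 + (-1) + 2 + 3 + (-2) + (-1) = 1. So 0 ≥ 1, which is false.

Unsatisfiable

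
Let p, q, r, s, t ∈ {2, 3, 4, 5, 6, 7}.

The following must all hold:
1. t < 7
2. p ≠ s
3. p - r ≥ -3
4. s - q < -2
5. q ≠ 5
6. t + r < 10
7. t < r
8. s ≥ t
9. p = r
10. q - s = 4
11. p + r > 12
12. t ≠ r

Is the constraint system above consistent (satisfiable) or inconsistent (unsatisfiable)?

Try p = 7, q = 7, r = 7, s = 3, t = 2.
Check constraint 3: p - r = 0; constraint 4: s - q = -4; constraint 6: t + r = 9. The remaining constraints are straightforward to verify.

Satisfiable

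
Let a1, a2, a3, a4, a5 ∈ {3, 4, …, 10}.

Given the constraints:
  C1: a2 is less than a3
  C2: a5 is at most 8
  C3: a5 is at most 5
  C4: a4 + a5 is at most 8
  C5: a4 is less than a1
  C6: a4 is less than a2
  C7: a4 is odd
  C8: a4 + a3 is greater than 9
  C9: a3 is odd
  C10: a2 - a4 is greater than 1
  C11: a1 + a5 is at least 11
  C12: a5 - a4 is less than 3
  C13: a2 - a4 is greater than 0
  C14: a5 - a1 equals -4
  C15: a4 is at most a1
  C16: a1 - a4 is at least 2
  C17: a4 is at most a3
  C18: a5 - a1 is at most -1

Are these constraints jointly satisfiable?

Satisfiable

Setting (a1, a2, a3, a4, a5) = (8, 6, 9, 3, 4) satisfies everything: constraint 4: a4 + a5 = 7; constraint 8: a4 + a3 = 12; constraint 10: a2 - a4 = 3, and the others follow.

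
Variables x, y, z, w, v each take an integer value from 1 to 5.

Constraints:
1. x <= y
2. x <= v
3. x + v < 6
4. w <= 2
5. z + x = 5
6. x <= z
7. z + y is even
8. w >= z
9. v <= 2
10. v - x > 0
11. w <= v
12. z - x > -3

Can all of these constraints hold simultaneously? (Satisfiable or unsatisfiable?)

From constraints 4 and 8: z ≤ w ≤ 2. From constraints 2 and 9: x ≤ v ≤ 2. Hence z + x ≤ 4. But constraint 5 requires z + x = 5, and 5 > 4. Contradiction.

Unsatisfiable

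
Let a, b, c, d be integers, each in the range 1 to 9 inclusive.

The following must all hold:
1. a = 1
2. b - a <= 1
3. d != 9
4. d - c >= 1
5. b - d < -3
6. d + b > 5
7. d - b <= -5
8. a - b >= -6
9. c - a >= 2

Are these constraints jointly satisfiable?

Unsatisfiable

Constraints 4, 7, 8, and 9 give c − a ≥ 2, a − b ≥ -6, b − d ≥ 5, d − c ≥ 1.
Adding all 4 inequalities: the left sides telescope to 0, and the right sides sum to 2 + (-6) + 5 + 1 = 2. So 0 ≥ 2, which is false.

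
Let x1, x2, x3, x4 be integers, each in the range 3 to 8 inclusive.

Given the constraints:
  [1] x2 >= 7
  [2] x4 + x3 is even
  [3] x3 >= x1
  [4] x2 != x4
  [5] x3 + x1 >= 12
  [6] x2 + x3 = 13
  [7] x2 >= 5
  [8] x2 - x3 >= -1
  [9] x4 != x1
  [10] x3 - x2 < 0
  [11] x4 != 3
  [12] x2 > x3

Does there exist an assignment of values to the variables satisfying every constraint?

Satisfiable

The assignment x1 = 6, x2 = 7, x3 = 6, x4 = 8 works:
  constraint 5 holds since x3 + x1 = 12.
  constraint 6 holds since x2 + x3 = 13.
The rest check out directly.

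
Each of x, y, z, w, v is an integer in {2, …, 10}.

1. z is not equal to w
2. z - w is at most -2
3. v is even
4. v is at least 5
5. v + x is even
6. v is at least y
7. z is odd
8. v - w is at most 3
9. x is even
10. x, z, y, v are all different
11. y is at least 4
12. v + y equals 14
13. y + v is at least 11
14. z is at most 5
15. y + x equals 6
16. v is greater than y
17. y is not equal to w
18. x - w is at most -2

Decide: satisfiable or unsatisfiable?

Setting (x, y, z, w, v) = (2, 4, 3, 7, 10) satisfies everything: constraint 2: z - w = -4; constraint 8: v - w = 3, and the others follow.

Satisfiable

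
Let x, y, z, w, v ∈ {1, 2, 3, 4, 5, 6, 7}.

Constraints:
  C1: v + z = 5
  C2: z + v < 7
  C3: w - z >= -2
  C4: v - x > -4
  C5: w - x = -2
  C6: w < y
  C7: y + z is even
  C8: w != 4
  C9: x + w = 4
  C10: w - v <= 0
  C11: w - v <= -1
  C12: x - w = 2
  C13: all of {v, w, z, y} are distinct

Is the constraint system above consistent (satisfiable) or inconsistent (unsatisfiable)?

Satisfiable

Setting (x, y, z, w, v) = (3, 7, 3, 1, 2) satisfies everything: constraint 1: v + z = 5; constraint 2: z + v = 5, and the others follow.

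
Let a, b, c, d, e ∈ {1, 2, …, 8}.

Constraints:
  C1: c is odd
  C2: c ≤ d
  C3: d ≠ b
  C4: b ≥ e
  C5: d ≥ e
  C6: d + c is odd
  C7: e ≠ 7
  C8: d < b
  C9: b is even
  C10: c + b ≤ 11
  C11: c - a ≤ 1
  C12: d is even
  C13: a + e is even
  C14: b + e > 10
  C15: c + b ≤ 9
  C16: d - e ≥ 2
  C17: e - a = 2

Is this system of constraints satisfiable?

Satisfiable

Setting (a, b, c, d, e) = (2, 8, 1, 6, 4) satisfies everything: constraint 10: c + b = 9; constraint 11: c - a = -1; constraint 14: b + e = 12, and the others follow.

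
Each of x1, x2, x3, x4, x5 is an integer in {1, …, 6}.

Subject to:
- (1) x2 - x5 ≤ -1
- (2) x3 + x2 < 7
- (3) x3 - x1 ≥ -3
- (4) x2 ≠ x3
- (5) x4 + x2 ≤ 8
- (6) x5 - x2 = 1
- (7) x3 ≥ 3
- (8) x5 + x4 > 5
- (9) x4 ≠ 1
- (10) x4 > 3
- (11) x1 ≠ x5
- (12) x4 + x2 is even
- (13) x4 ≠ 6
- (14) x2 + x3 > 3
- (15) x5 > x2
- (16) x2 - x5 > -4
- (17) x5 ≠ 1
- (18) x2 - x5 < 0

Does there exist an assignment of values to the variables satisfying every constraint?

Satisfiable

The assignment x1 = 5, x2 = 1, x3 = 5, x4 = 5, x5 = 2 works:
  constraint 1 holds since x2 - x5 = -1.
  constraint 2 holds since x3 + x2 = 6.
The rest check out directly.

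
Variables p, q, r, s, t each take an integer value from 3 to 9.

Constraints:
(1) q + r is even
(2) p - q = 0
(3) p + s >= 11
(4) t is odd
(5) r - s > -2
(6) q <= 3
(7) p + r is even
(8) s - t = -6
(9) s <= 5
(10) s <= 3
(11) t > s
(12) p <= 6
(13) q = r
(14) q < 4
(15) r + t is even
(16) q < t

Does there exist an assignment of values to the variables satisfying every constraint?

From constraint 12: p ≤ 6. From constraint 10: s ≤ 3. Hence p + s ≤ 9. But constraint 3 requires p + s ≥ 11, and 11 > 9. Contradiction.

Unsatisfiable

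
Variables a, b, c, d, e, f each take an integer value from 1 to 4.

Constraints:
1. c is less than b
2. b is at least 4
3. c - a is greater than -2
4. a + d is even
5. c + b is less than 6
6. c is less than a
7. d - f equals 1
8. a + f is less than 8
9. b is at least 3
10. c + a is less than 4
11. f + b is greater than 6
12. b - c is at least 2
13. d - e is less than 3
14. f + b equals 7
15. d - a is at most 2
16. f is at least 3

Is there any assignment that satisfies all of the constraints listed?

Satisfiable

The assignment a = 2, b = 4, c = 1, d = 4, e = 4, f = 3 works:
  constraint 3 holds since c - a = -1.
  constraint 5 holds since c + b = 5.
  constraint 7 holds since d - f = 1.
The rest check out directly.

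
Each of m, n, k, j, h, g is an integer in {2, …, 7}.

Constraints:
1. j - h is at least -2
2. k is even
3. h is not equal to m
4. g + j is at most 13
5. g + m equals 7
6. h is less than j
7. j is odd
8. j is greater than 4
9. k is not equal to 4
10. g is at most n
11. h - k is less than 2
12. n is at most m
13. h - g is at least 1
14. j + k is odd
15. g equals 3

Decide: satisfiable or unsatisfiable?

Satisfiable

The assignment m = 4, n = 3, k = 6, j = 7, h = 6, g = 3 works:
  constraint 1 holds since j - h = 1.
  constraint 4 holds since g + j = 10.
The rest check out directly.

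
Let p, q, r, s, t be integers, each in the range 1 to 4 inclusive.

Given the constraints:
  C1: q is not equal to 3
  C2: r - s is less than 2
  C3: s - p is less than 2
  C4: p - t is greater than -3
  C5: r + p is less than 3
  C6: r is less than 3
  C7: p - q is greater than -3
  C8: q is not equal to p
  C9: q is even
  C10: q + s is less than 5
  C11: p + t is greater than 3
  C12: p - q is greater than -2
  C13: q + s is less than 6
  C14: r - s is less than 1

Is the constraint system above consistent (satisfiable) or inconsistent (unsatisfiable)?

Satisfiable

Try p = 1, q = 2, r = 1, s = 2, t = 3.
Check constraint 2: r - s = -1; constraint 3: s - p = 1. The remaining constraints are straightforward to verify.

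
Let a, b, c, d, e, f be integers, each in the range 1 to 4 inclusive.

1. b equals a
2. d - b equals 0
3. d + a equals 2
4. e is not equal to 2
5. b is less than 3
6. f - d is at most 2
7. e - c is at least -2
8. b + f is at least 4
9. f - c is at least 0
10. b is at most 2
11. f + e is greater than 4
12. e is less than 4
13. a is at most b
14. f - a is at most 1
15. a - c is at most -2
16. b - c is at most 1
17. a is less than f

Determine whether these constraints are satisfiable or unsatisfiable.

Unsatisfiable

Constraints 9, 14, and 15 give c − a ≥ 2, a − f ≥ -1, f − c ≥ 0.
Adding all 3 inequalities: the left sides telescope to 0, and the right sides sum to 2 + (-1) + 0 = 1. So 0 ≥ 1, which is false.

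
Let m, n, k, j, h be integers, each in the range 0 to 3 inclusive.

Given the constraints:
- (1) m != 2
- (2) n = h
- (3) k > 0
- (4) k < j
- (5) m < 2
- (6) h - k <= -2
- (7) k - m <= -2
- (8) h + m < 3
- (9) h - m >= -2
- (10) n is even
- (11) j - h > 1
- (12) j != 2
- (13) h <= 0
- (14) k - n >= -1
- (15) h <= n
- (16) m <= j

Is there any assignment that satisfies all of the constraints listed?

Unsatisfiable

Constraints 6, 7, and 9 give h − m ≥ -2, m − k ≥ 2, k − h ≥ 2.
Adding all 3 inequalities: the left sides telescope to 0, and the right sides sum to (-2) + 2 + 2 = 2. So 0 ≥ 2, which is false.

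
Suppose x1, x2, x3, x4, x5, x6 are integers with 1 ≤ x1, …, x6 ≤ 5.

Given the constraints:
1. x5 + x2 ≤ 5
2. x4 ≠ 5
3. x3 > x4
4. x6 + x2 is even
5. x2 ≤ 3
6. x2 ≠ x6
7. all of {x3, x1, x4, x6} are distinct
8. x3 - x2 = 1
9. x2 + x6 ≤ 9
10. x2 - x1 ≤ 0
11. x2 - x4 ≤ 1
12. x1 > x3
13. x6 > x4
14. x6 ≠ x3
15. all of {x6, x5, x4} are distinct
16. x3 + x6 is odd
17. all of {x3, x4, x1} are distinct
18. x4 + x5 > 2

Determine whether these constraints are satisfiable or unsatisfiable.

Satisfiable

Setting (x1, x2, x3, x4, x5, x6) = (5, 2, 3, 1, 2, 4) satisfies everything: constraint 1: x5 + x2 = 4; constraint 8: x3 - x2 = 1; constraint 9: x2 + x6 = 6, and the others follow.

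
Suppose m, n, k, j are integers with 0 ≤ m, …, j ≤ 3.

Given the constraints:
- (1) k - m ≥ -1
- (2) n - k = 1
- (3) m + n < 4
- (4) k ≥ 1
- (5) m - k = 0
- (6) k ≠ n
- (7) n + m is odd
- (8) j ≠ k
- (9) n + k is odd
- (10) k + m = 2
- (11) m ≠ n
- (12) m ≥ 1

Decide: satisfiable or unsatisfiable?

Setting (m, n, k, j) = (1, 2, 1, 2) satisfies everything: constraint 1: k - m = 0; constraint 2: n - k = 1; constraint 3: m + n = 3, and the others follow.

Satisfiable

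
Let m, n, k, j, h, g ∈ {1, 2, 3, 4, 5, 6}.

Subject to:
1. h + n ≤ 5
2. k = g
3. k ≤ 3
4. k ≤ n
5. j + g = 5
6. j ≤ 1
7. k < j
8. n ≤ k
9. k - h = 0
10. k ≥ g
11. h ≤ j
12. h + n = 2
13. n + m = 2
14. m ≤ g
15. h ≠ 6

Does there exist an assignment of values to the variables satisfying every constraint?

From constraint 6: j ≤ 1. From constraints 3 and 10: g ≤ k ≤ 3. Hence j + g ≤ 4. But constraint 5 requires j + g = 5, and 5 > 4. Contradiction.

Unsatisfiable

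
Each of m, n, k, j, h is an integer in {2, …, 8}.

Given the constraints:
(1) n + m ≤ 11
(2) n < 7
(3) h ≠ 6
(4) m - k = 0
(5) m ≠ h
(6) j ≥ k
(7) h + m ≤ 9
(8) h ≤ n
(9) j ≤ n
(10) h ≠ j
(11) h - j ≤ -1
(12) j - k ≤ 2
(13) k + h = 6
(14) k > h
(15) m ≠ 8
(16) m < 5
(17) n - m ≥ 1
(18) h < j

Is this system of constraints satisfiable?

One satisfying assignment is m = 4, n = 6, k = 4, j = 4, h = 2.
For the less obvious constraints — constraint 1: n + m = 10; constraint 4: m - k = 0 — and the others hold by inspection.

Satisfiable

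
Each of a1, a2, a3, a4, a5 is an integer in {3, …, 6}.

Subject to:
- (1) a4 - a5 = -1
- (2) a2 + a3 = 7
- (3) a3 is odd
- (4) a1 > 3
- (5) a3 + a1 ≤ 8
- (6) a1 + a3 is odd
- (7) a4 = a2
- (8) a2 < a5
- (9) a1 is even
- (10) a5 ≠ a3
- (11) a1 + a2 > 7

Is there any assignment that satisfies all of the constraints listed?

Satisfiable

The assignment a1 = 4, a2 = 4, a3 = 3, a4 = 4, a5 = 5 works:
  constraint 1 holds since a4 - a5 = -1.
  constraint 2 holds since a2 + a3 = 7.
The rest check out directly.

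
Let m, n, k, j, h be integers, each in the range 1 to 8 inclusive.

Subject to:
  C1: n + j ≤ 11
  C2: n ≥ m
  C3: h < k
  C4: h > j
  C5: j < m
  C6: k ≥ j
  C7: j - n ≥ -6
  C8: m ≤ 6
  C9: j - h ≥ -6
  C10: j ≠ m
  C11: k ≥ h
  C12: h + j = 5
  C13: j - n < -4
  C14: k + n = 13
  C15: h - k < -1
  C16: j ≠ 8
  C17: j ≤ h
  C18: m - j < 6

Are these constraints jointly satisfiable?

Take m = 6, n = 7, k = 6, j = 1, h = 4. Then constraint 1: n + j = 8; constraint 7: j - n = -6; constraint 9: j - h = -3, and every other listed constraint is also met.

Satisfiable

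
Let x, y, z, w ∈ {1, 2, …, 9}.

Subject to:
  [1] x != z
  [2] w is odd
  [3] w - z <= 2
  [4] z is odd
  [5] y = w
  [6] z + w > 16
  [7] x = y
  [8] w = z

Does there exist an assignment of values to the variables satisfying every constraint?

From constraints 5, 7, and 8, x = y = w = z, so x = z. But constraint 1 says x ≠ z. Contradiction.

Unsatisfiable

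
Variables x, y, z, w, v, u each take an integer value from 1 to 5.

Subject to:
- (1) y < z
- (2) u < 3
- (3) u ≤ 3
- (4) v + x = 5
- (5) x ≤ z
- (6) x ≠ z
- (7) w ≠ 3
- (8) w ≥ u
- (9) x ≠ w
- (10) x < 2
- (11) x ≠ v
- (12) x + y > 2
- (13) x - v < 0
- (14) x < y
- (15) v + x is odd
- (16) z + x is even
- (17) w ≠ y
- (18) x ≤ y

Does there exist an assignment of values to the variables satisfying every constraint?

Satisfiable

Setting (x, y, z, w, v, u) = (1, 4, 5, 5, 4, 1) satisfies everything: constraint 4: v + x = 5; constraint 12: x + y = 5; constraint 13: x - v = -3, and the others follow.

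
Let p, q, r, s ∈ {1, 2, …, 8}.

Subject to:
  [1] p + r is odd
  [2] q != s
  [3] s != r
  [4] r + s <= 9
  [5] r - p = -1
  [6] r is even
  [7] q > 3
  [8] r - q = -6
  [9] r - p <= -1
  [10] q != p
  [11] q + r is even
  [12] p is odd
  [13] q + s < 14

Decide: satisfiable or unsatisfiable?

Satisfiable

Take p = 3, q = 8, r = 2, s = 5. Then constraint 4: r + s = 7; constraint 5: r - p = -1, and every other listed constraint is also met.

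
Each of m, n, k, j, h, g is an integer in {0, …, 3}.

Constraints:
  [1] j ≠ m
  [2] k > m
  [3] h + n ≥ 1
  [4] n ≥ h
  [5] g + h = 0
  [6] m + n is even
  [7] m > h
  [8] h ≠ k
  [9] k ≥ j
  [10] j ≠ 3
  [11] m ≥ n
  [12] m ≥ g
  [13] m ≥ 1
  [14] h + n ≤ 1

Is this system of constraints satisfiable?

Satisfiable

Take m = 1, n = 1, k = 3, j = 0, h = 0, g = 0. Then constraint 3: h + n = 1; constraint 5: g + h = 0; constraint 14: h + n = 1, and every other listed constraint is also met.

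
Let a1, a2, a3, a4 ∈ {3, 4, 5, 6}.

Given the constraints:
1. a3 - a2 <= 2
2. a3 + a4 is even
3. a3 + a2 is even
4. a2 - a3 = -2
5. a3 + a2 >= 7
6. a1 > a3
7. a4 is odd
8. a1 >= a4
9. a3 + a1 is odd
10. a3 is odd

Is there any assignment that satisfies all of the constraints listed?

Satisfiable

One satisfying assignment is a1 = 6, a2 = 3, a3 = 5, a4 = 5.
For the less obvious constraints — constraint 1: a3 - a2 = 2; constraint 4: a2 - a3 = -2 — and the others hold by inspection.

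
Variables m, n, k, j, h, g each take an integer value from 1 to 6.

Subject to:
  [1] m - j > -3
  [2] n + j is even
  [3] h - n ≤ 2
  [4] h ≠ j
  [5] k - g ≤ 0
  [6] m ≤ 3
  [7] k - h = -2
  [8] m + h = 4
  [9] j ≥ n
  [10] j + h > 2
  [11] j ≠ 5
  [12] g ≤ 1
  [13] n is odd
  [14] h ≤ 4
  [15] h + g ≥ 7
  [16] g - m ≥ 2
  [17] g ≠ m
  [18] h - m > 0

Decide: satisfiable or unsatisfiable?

From constraint 14: h ≤ 4. From constraint 12: g ≤ 1. Hence h + g ≤ 5. But constraint 15 requires h + g ≥ 7, and 7 > 5. Contradiction.

Unsatisfiable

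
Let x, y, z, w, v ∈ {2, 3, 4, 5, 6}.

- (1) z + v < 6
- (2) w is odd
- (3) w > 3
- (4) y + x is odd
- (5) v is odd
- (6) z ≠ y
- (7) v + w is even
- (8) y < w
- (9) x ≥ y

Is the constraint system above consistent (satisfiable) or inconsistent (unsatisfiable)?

Try x = 6, y = 3, z = 2, w = 5, v = 3.
Check constraint 1: z + v = 5; constraint 2: w = 5 is odd. The remaining constraints are straightforward to verify.

Satisfiable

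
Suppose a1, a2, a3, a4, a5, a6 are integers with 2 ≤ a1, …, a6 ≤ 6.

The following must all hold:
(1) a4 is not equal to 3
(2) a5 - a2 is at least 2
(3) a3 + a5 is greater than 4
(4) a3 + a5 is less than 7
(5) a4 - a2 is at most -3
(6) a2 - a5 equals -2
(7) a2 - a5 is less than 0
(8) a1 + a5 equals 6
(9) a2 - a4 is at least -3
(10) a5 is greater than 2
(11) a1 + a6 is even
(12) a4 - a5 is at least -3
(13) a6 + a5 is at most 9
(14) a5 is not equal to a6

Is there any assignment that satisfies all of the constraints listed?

Constraints 2, 5, and 12 give a4 − a5 ≥ -3, a5 − a2 ≥ 2, a2 − a4 ≥ 3.
Adding all 3 inequalities: the left sides telescope to 0, and the right sides sum to (-3) + 2 + 3 = 2. So 0 ≥ 2, which is false.

Unsatisfiable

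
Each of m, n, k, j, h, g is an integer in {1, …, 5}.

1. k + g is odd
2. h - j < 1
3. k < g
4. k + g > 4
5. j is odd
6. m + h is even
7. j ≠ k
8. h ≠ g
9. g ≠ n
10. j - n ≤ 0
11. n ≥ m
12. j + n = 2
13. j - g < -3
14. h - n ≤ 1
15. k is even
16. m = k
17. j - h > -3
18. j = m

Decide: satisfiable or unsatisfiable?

From constraints 16 and 18, j = m = k, so j = k. But constraint 7 says j ≠ k. Contradiction.

Unsatisfiable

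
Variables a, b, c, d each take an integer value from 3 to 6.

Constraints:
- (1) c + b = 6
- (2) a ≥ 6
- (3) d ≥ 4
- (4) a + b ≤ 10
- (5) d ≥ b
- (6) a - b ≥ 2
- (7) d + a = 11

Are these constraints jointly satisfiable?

Satisfiable

The assignment a = 6, b = 3, c = 3, d = 5 works:
  constraint 1 holds since c + b = 6.
  constraint 4 holds since a + b = 9.
The rest check out directly.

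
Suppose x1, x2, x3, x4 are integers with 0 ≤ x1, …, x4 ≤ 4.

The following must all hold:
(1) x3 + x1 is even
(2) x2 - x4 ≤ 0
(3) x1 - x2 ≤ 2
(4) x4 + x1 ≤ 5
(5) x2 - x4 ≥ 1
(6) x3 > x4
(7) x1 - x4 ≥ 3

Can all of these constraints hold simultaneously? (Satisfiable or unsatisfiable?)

Constraints 2, 3, and 7 give x4 − x2 ≥ 0, x2 − x1 ≥ -2, x1 − x4 ≥ 3.
Adding all 3 inequalities: the left sides telescope to 0, and the right sides sum to 0 + (-2) + 3 = 1. So 0 ≥ 1, which is false.

Unsatisfiable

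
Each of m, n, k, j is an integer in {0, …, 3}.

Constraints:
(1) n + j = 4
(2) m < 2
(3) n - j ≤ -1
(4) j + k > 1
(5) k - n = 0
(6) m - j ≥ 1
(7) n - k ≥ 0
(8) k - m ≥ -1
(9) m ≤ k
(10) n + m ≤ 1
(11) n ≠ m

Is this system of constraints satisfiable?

Unsatisfiable

Constraints 3, 6, 7, and 8 give j − n ≥ 1, n − k ≥ 0, k − m ≥ -1, m − j ≥ 1.
Adding all 4 inequalities: the left sides telescope to 0, and the right sides sum to 1 + 0 + (-1) + 1 = 1. So 0 ≥ 1, which is false.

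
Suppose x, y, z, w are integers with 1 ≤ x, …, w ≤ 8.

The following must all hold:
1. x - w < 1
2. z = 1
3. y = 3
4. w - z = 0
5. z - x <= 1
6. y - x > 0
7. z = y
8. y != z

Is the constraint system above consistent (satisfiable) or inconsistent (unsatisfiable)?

Constraint 2 fixes z = 1 and constraint 3 fixes y = 3, but constraint 7 requires z = y. Since 1 ≠ 3, contradiction.

Unsatisfiable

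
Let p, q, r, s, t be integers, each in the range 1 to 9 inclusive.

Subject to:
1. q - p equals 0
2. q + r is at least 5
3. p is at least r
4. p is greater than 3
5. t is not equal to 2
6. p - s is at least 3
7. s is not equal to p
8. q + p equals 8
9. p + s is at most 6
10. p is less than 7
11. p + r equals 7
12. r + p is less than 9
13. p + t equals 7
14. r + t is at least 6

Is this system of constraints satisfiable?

Take p = 4, q = 4, r = 3, s = 1, t = 3. Then constraint 1: q - p = 0; constraint 2: q + r = 7; constraint 6: p - s = 3, and every other listed constraint is also met.

Satisfiable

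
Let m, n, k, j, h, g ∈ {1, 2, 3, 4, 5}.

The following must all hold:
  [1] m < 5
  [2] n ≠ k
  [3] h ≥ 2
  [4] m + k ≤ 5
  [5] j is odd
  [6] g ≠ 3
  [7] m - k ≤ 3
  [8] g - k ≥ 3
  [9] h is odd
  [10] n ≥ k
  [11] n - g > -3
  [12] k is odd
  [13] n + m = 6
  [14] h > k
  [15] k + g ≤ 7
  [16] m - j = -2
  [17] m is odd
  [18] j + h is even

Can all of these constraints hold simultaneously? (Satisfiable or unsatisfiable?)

One satisfying assignment is m = 1, n = 5, k = 1, j = 3, h = 5, g = 5.
For the less obvious constraints — constraint 4: m + k = 2; constraint 7: m - k = 0; constraint 8: g - k = 4 — and the others hold by inspection.

Satisfiable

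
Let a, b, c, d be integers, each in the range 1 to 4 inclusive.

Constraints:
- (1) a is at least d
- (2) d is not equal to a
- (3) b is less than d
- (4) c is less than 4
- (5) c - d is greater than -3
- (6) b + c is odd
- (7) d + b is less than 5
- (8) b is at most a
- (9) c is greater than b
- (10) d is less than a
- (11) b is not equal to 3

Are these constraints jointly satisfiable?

Setting (a, b, c, d) = (4, 1, 2, 2) satisfies everything: constraint 5: c - d = 0; constraint 6: b + c = 3 is odd; constraint 7: d + b = 3, and the others follow.

Satisfiable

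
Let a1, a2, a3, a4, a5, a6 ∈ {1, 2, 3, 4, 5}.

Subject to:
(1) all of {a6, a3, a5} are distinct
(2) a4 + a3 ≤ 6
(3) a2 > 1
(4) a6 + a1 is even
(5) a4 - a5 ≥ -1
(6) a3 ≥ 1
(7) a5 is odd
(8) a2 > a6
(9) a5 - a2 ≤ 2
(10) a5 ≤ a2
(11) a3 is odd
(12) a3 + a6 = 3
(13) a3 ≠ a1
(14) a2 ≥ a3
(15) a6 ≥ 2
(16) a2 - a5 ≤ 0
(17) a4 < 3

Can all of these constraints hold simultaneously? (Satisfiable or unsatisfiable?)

Satisfiable

The assignment a1 = 4, a2 = 3, a3 = 1, a4 = 2, a5 = 3, a6 = 2 works:
  constraint 2 holds since a4 + a3 = 3.
  constraint 5 holds since a4 - a5 = -1.
  constraint 9 holds since a5 - a2 = 0.
The rest check out directly.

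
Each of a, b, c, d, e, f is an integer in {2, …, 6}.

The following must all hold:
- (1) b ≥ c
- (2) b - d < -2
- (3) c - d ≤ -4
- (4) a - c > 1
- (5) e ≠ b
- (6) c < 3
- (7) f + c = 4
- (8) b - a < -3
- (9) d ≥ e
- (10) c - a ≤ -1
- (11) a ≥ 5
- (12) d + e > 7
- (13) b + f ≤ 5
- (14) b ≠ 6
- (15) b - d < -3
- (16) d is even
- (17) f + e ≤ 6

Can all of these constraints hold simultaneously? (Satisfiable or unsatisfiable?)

Setting (a, b, c, d, e, f) = (6, 2, 2, 6, 4, 2) satisfies everything: constraint 2: b - d = -4; constraint 3: c - d = -4, and the others follow.

Satisfiable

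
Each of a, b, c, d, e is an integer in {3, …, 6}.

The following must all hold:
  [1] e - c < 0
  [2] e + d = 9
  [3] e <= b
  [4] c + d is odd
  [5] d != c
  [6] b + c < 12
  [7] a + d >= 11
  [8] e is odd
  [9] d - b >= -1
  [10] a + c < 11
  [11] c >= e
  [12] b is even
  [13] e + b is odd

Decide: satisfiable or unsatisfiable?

Satisfiable

The assignment a = 5, b = 4, c = 5, d = 6, e = 3 works:
  constraint 1 holds since e - c = -2.
  constraint 2 holds since e + d = 9.
The rest check out directly.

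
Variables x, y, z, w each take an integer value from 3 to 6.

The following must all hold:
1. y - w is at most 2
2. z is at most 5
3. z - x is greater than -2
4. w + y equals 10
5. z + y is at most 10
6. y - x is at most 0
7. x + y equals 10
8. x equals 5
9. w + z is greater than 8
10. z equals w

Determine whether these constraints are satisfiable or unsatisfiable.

The assignment x = 5, y = 5, z = 5, w = 5 works:
  constraint 1 holds since y - w = 0.
  constraint 3 holds since z - x = 0.
The rest check out directly.

Satisfiable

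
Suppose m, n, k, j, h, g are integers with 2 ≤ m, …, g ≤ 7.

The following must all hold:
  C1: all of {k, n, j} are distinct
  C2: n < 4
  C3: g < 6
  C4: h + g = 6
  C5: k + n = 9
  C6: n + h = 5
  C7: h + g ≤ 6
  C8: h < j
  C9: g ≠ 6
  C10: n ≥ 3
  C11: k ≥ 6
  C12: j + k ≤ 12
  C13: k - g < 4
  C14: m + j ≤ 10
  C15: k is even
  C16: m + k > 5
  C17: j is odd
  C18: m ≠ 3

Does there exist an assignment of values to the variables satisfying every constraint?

Satisfiable

The assignment m = 2, n = 3, k = 6, j = 5, h = 2, g = 4 works:
  constraint 4 holds since h + g = 6.
  constraint 5 holds since k + n = 9.
  constraint 6 holds since n + h = 5.
The rest check out directly.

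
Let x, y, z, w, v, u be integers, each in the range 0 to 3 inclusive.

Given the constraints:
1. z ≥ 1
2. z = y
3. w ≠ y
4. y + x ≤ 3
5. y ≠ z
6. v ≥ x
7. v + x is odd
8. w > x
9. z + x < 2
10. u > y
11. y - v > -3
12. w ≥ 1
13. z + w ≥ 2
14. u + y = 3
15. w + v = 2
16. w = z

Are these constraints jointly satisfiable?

From constraints 2 and 16, w = z = y, so w = y. But constraint 3 says w ≠ y. Contradiction.

Unsatisfiable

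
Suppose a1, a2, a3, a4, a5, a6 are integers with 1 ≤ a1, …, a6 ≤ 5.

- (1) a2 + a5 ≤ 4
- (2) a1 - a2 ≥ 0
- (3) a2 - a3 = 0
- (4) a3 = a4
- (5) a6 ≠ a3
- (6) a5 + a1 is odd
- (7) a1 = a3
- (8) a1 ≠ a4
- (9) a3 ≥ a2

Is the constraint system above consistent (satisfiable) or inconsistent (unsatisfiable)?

From constraints 4 and 7, a1 = a3 = a4, so a1 = a4. But constraint 8 says a1 ≠ a4. Contradiction.

Unsatisfiable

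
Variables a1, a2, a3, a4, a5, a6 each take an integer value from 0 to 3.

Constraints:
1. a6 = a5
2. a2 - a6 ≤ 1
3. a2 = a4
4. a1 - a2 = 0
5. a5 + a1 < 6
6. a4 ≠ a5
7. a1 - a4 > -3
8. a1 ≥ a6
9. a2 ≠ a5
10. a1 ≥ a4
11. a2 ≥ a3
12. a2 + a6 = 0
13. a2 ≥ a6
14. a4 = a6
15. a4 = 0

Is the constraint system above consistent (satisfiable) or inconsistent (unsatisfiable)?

From constraints 1, 3, and 14, a2 = a4 = a6 = a5, so a2 = a5. But constraint 9 says a2 ≠ a5. Contradiction.

Unsatisfiable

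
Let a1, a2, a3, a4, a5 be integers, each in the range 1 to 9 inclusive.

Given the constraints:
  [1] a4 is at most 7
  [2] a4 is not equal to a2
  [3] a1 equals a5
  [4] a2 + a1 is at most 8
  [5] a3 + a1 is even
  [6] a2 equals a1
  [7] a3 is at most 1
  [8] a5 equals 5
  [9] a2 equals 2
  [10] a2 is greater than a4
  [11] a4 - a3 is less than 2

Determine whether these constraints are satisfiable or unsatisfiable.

Unsatisfiable

Constraint 9 fixes a2 = 2 and constraint 8 fixes a5 = 5. Constraints 3 and 6 give a2 = a1 = a5, so a2 = a5. But 2 ≠ 5 — contradiction.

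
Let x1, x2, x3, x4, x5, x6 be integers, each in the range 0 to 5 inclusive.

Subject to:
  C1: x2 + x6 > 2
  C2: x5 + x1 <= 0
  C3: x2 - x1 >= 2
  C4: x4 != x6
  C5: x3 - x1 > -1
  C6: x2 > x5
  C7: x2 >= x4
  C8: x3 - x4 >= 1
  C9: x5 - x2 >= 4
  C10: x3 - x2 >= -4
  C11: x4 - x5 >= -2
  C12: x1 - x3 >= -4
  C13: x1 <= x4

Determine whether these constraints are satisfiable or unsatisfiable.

Constraints 3, 8, 9, 11, and 12 give x1 − x3 ≥ -4, x3 − x4 ≥ 1, x4 − x5 ≥ -2, x5 − x2 ≥ 4, x2 − x1 ≥ 2.
Adding all 5 inequalities: the left sides telescope to 0, and the right sides sum to (-4) + 1 + (-2) + 4 + 2 = 1. So 0 ≥ 1, which is false.

Unsatisfiable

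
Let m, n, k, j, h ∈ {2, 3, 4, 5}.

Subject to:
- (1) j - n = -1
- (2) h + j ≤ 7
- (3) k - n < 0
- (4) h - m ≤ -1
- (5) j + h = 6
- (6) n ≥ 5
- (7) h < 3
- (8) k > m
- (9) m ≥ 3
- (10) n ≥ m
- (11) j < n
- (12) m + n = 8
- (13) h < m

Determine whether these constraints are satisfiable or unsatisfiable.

Setting (m, n, k, j, h) = (3, 5, 4, 4, 2) satisfies everything: constraint 1: j - n = -1; constraint 2: h + j = 6; constraint 3: k - n = -1, and the others follow.

Satisfiable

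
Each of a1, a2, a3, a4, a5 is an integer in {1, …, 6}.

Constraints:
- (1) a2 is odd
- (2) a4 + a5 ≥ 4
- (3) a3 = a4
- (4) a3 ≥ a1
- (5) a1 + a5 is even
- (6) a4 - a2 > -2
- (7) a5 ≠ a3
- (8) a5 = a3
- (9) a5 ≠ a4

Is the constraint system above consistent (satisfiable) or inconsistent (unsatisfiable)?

Unsatisfiable

From constraints 3 and 8, a5 = a3 = a4, so a5 = a4. But constraint 9 says a5 ≠ a4. Contradiction.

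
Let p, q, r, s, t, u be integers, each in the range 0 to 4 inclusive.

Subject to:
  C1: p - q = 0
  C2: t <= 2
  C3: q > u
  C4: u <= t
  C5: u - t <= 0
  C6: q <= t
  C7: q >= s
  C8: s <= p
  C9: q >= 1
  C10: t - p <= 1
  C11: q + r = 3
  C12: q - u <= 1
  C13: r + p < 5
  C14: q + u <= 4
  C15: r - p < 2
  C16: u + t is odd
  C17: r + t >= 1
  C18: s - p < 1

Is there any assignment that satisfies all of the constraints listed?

Take p = 1, q = 1, r = 2, s = 0, t = 1, u = 0. Then constraint 1: p - q = 0; constraint 5: u - t = -1; constraint 10: t - p = 0, and every other listed constraint is also met.

Satisfiable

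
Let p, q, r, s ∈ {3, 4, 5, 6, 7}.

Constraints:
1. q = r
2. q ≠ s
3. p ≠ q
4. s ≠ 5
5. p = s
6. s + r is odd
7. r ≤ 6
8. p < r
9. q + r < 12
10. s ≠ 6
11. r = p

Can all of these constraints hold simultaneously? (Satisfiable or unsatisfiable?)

Unsatisfiable

From constraints 1, 5, and 11, q = r = p = s, so q = s. But constraint 2 says q ≠ s. Contradiction.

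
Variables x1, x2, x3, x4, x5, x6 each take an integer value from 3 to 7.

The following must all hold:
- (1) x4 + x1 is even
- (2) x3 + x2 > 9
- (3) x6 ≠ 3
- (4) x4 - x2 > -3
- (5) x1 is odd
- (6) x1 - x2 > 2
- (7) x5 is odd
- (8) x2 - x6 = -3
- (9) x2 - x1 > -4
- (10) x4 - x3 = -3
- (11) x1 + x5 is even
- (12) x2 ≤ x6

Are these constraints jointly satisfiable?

Setting (x1, x2, x3, x4, x5, x6) = (7, 4, 6, 3, 5, 7) satisfies everything: constraint 2: x3 + x2 = 10; constraint 4: x4 - x2 = -1; constraint 6: x1 - x2 = 3, and the others follow.

Satisfiable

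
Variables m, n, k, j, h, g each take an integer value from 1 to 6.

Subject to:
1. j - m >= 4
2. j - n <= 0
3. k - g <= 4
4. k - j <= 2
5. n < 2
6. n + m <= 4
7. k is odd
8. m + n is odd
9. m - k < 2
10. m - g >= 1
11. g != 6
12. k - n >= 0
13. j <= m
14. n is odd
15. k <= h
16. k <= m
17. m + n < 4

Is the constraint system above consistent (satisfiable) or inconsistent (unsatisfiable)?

Unsatisfiable

Constraints 1, 2, 3, 10, and 12 give k − n ≥ 0, n − j ≥ 0, j − m ≥ 4, m − g ≥ 1, g − k ≥ -4.
Adding all 5 inequalities: the left sides telescope to 0, and the right sides sum to 0 + 0 + 4 + 1 + (-4) = 1. So 0 ≥ 1, which is false.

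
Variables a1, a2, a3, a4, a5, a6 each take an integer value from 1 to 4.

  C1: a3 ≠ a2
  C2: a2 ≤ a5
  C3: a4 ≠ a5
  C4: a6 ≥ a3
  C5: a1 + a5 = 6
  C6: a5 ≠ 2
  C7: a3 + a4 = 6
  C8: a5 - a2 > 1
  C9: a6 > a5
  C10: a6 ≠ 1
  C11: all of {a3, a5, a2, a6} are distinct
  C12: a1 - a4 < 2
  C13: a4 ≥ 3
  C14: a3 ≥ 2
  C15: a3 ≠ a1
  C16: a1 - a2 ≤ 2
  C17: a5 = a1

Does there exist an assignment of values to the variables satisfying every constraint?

Satisfiable

The assignment a1 = 3, a2 = 1, a3 = 2, a4 = 4, a5 = 3, a6 = 4 works:
  constraint 5 holds since a1 + a5 = 6.
  constraint 7 holds since a3 + a4 = 6.
  constraint 8 holds since a5 - a2 = 2.
The rest check out directly.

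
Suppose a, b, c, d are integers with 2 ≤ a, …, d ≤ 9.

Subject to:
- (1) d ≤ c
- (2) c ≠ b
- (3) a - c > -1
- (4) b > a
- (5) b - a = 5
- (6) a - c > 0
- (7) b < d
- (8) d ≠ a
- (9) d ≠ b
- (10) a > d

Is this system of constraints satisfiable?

Constraints 1, 4, 6, and 7 give d ≤ c, c < a, a < b, b < d. Chaining: d ≤ c < a < b < d, which forces d < d — impossible.

Unsatisfiable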